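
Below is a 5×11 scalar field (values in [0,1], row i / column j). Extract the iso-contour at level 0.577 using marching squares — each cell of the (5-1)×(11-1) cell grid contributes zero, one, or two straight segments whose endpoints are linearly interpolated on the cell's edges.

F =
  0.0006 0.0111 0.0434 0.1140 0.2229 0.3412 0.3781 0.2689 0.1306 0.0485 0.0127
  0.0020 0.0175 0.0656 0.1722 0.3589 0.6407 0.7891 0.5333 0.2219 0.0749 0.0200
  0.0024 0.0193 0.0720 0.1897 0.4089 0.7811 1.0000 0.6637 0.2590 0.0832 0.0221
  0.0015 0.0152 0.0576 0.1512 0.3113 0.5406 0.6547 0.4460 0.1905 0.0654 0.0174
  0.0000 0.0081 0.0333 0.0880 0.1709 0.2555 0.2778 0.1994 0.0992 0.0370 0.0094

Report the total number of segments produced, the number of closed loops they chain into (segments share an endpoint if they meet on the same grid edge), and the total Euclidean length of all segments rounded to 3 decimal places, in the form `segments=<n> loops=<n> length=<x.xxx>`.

segments=12 loops=1 length=8.280

cell (0,4): code 0100 → (0.787,5.000)–(1.000,4.774)
cell (0,5): code 1100 → (0.484,6.000)–(0.787,5.000)
cell (0,6): code 1000 → (1.000,6.829)–(0.484,6.000)
cell (1,4): code 0110 → (1.000,4.774)–(2.000,4.452)
cell (1,6): code 1101 → (1.335,7.000)–(1.000,6.829)
cell (1,7): code 1000 → (2.000,7.214)–(1.335,7.000)
cell (2,4): code 0010 → (2.000,4.452)–(2.849,5.000)
cell (2,5): code 0111 → (2.849,5.000)–(3.000,5.319)
cell (2,6): code 1011 → (3.000,6.372)–(2.398,7.000)
cell (2,7): code 0001 → (2.398,7.000)–(2.000,7.214)
cell (3,5): code 0010 → (3.000,5.319)–(3.206,6.000)
cell (3,6): code 0001 → (3.206,6.000)–(3.000,6.372)
total: 12 segments, chained into 1 closed loop(s), length Σ = 8.279707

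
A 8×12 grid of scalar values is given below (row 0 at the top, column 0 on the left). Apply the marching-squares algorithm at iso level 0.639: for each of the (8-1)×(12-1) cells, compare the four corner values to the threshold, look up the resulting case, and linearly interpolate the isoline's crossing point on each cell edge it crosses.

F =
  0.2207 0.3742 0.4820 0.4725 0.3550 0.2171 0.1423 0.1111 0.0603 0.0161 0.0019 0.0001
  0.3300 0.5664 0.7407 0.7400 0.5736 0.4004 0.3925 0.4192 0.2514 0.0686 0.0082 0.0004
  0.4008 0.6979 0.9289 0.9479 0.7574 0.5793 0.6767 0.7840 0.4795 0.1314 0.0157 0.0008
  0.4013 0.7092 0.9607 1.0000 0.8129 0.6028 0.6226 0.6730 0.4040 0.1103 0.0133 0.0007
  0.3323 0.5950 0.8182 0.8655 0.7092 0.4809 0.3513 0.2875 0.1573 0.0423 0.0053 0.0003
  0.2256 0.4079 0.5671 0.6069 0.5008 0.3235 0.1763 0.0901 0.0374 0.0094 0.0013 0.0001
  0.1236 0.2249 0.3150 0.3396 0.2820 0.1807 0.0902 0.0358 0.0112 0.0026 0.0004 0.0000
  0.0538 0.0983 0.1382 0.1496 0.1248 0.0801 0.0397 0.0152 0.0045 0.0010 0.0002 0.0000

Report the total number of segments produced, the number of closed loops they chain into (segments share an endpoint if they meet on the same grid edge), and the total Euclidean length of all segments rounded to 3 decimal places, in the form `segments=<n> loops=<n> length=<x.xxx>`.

segments=24 loops=2 length=18.164

cell (0,1): code 0100 → (0.607,2.000)–(1.000,1.417)
cell (0,2): code 1100 → (0.622,3.000)–(0.607,2.000)
cell (0,3): code 1000 → (1.000,3.607)–(0.622,3.000)
cell (1,0): code 0100 → (1.552,1.000)–(2.000,0.802)
cell (1,1): code 1110 → (1.000,1.417)–(1.552,1.000)
cell (1,3): code 1101 → (1.356,4.000)–(1.000,3.607)
cell (1,4): code 1000 → (2.000,4.665)–(1.356,4.000)
cell (1,5): code 0100 → (1.867,6.000)–(2.000,5.613)
cell (1,6): code 1100 → (1.603,7.000)–(1.867,6.000)
cell (1,7): code 1000 → (2.000,7.476)–(1.603,7.000)
cell (2,0): code 0110 → (2.000,0.802)–(3.000,0.772)
cell (2,4): code 1001 → (3.000,4.828)–(2.000,4.665)
cell (2,5): code 0010 → (2.000,5.613)–(2.697,6.000)
cell (2,6): code 0111 → (2.697,6.000)–(3.000,6.325)
cell (2,7): code 1001 → (3.000,7.126)–(2.000,7.476)
cell (3,0): code 0010 → (3.000,0.772)–(3.615,1.000)
cell (3,1): code 0111 → (3.615,1.000)–(4.000,1.197)
cell (3,4): code 1001 → (4.000,4.307)–(3.000,4.828)
cell (3,6): code 0010 → (3.000,6.325)–(3.088,7.000)
cell (3,7): code 0001 → (3.088,7.000)–(3.000,7.126)
cell (4,1): code 0010 → (4.000,1.197)–(4.714,2.000)
cell (4,2): code 0011 → (4.714,2.000)–(4.876,3.000)
cell (4,3): code 0011 → (4.876,3.000)–(4.337,4.000)
cell (4,4): code 0001 → (4.337,4.000)–(4.000,4.307)
total: 24 segments, chained into 2 closed loop(s), length Σ = 18.164084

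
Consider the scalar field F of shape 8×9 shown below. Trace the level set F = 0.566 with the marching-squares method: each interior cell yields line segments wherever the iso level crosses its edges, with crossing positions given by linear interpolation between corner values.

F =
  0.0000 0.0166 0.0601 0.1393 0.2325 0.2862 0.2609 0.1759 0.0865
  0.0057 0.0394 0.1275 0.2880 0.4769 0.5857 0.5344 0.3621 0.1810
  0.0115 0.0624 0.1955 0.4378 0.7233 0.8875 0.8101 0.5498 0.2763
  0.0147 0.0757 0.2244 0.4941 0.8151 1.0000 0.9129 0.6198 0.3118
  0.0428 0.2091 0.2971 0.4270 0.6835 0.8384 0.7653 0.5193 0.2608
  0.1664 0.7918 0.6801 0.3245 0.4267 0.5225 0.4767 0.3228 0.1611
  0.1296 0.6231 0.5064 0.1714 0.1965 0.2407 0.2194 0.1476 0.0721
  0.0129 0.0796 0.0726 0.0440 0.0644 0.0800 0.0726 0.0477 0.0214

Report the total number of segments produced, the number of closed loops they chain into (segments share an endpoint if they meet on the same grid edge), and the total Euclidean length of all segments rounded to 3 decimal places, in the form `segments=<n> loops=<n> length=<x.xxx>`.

cell (0,4): code 0100 → (0.934,5.000)–(1.000,4.819)
cell (0,5): code 1000 → (1.000,5.384)–(0.934,5.000)
cell (1,3): code 0100 → (1.362,4.000)–(2.000,3.449)
cell (1,4): code 1110 → (1.000,4.819)–(1.362,4.000)
cell (1,5): code 1101 → (1.115,6.000)–(1.000,5.384)
cell (1,6): code 1000 → (2.000,6.938)–(1.115,6.000)
cell (2,3): code 0110 → (2.000,3.449)–(3.000,3.224)
cell (2,6): code 1101 → (2.231,7.000)–(2.000,6.938)
cell (2,7): code 1000 → (3.000,7.175)–(2.231,7.000)
cell (3,3): code 0110 → (3.000,3.224)–(4.000,3.542)
cell (3,6): code 1011 → (4.000,6.810)–(3.535,7.000)
cell (3,7): code 0001 → (3.535,7.000)–(3.000,7.175)
cell (4,0): code 0100 → (4.612,1.000)–(5.000,0.639)
cell (4,1): code 1100 → (4.702,2.000)–(4.612,1.000)
cell (4,2): code 1000 → (5.000,2.321)–(4.702,2.000)
cell (4,3): code 0010 → (4.000,3.542)–(4.458,4.000)
cell (4,4): code 0011 → (4.458,4.000)–(4.862,5.000)
cell (4,5): code 0011 → (4.862,5.000)–(4.691,6.000)
cell (4,6): code 0001 → (4.691,6.000)–(4.000,6.810)
cell (5,0): code 0110 → (5.000,0.639)–(6.000,0.884)
cell (5,1): code 1011 → (6.000,1.489)–(5.657,2.000)
cell (5,2): code 0001 → (5.657,2.000)–(5.000,2.321)
cell (6,0): code 0010 → (6.000,0.884)–(6.105,1.000)
cell (6,1): code 0001 → (6.105,1.000)–(6.000,1.489)
total: 24 segments, chained into 2 closed loop(s), length Σ = 17.213845

segments=24 loops=2 length=17.214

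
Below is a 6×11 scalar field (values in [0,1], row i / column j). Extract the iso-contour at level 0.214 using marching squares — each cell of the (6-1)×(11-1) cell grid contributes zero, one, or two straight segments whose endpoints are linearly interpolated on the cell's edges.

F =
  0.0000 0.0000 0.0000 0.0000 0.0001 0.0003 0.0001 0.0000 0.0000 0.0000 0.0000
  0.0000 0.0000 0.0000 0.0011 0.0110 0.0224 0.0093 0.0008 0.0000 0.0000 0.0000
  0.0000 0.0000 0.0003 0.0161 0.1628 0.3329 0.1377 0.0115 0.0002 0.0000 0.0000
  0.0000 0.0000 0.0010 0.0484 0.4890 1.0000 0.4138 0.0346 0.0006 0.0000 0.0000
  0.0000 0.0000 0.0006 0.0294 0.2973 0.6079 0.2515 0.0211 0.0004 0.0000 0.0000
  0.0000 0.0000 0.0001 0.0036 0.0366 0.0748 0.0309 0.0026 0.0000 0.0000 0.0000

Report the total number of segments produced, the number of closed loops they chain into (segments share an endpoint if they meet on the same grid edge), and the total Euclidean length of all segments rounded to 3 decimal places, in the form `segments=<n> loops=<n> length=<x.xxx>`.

segments=12 loops=1 length=9.307

cell (1,4): code 0100 → (1.617,5.000)–(2.000,4.301)
cell (1,5): code 1000 → (2.000,5.609)–(1.617,5.000)
cell (2,3): code 0100 → (2.157,4.000)–(3.000,3.376)
cell (2,4): code 1110 → (2.000,4.301)–(2.157,4.000)
cell (2,5): code 1101 → (2.276,6.000)–(2.000,5.609)
cell (2,6): code 1000 → (3.000,6.527)–(2.276,6.000)
cell (3,3): code 0110 → (3.000,3.376)–(4.000,3.689)
cell (3,6): code 1001 → (4.000,6.163)–(3.000,6.527)
cell (4,3): code 0010 → (4.000,3.689)–(4.320,4.000)
cell (4,4): code 0011 → (4.320,4.000)–(4.739,5.000)
cell (4,5): code 0011 → (4.739,5.000)–(4.170,6.000)
cell (4,6): code 0001 → (4.170,6.000)–(4.000,6.163)
total: 12 segments, chained into 1 closed loop(s), length Σ = 9.306965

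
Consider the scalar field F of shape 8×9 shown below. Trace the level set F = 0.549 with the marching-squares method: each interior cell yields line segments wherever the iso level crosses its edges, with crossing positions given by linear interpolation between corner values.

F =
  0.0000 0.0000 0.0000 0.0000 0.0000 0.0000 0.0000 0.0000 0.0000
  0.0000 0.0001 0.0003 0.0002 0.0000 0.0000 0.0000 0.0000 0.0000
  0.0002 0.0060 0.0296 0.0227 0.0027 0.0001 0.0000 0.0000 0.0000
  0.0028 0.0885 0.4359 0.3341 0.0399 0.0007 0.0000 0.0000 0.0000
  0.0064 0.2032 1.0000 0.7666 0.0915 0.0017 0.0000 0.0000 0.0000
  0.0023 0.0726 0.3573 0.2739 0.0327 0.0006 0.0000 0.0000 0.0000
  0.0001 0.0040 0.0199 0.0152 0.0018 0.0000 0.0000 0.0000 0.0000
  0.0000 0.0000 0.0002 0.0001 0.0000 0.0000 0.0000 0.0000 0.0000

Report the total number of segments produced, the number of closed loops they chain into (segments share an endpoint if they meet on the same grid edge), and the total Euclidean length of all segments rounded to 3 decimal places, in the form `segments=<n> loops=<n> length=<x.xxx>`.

cell (3,1): code 0100 → (3.200,2.000)–(4.000,1.434)
cell (3,2): code 1100 → (3.497,3.000)–(3.200,2.000)
cell (3,3): code 1000 → (4.000,3.322)–(3.497,3.000)
cell (4,1): code 0010 → (4.000,1.434)–(4.702,2.000)
cell (4,2): code 0011 → (4.702,2.000)–(4.442,3.000)
cell (4,3): code 0001 → (4.442,3.000)–(4.000,3.322)
total: 6 segments, chained into 1 closed loop(s), length Σ = 5.101667

segments=6 loops=1 length=5.102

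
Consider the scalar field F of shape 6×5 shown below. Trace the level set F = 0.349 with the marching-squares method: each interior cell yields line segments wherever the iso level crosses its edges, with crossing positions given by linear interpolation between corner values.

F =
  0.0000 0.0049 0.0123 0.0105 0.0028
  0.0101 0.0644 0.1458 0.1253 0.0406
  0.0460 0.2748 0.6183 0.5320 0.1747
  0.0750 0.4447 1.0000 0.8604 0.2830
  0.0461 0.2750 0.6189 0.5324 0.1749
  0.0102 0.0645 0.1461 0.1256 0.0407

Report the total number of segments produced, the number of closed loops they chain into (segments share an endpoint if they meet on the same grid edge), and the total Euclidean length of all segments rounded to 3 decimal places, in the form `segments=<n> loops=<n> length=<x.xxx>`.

cell (1,1): code 0100 → (1.430,2.000)–(2.000,1.216)
cell (1,2): code 1100 → (1.550,3.000)–(1.430,2.000)
cell (1,3): code 1000 → (2.000,3.512)–(1.550,3.000)
cell (2,0): code 0100 → (2.437,1.000)–(3.000,0.741)
cell (2,1): code 1110 → (2.000,1.216)–(2.437,1.000)
cell (2,3): code 1001 → (3.000,3.886)–(2.000,3.512)
cell (3,0): code 0010 → (3.000,0.741)–(3.564,1.000)
cell (3,1): code 0111 → (3.564,1.000)–(4.000,1.215)
cell (3,3): code 1001 → (4.000,3.513)–(3.000,3.886)
cell (4,1): code 0010 → (4.000,1.215)–(4.571,2.000)
cell (4,2): code 0011 → (4.571,2.000)–(4.451,3.000)
cell (4,3): code 0001 → (4.451,3.000)–(4.000,3.513)
total: 12 segments, chained into 1 closed loop(s), length Σ = 9.667381

segments=12 loops=1 length=9.667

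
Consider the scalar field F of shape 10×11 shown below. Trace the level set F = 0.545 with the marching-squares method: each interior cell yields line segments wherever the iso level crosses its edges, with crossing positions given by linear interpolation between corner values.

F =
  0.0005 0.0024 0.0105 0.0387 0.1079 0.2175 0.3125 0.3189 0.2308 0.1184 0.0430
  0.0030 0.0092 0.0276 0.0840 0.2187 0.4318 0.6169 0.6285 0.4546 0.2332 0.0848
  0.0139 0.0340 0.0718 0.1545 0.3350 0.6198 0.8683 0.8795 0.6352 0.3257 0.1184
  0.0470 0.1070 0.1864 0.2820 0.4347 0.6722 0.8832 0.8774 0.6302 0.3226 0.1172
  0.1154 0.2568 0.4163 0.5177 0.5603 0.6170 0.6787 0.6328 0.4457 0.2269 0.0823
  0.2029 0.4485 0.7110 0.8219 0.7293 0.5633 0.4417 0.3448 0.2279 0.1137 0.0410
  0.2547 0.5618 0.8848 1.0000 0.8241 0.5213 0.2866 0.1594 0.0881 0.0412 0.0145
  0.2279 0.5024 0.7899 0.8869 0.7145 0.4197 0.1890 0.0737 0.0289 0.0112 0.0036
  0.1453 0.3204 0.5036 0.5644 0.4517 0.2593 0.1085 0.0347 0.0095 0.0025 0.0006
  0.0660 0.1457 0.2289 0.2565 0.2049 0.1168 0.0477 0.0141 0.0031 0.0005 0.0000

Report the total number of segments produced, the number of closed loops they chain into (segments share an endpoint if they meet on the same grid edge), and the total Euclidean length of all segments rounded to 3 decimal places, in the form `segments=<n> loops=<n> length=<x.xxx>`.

segments=32 loops=1 length=22.816

cell (0,5): code 0100 → (0.764,6.000)–(1.000,5.612)
cell (0,6): code 1100 → (0.730,7.000)–(0.764,6.000)
cell (0,7): code 1000 → (1.000,7.480)–(0.730,7.000)
cell (1,4): code 0100 → (1.602,5.000)–(2.000,4.737)
cell (1,5): code 1110 → (1.000,5.612)–(1.602,5.000)
cell (1,7): code 1101 → (1.501,8.000)–(1.000,7.480)
cell (1,8): code 1000 → (2.000,8.291)–(1.501,8.000)
cell (2,4): code 0110 → (2.000,4.737)–(3.000,4.464)
cell (2,8): code 1001 → (3.000,8.277)–(2.000,8.291)
cell (3,3): code 0100 → (3.878,4.000)–(4.000,3.641)
cell (3,4): code 1110 → (3.000,4.464)–(3.878,4.000)
cell (3,7): code 1011 → (4.000,7.469)–(3.462,8.000)
cell (3,8): code 0001 → (3.462,8.000)–(3.000,8.277)
cell (4,1): code 0100 → (4.437,2.000)–(5.000,1.368)
cell (4,2): code 1100 → (4.090,3.000)–(4.437,2.000)
cell (4,3): code 1110 → (4.000,3.641)–(4.090,3.000)
cell (4,5): code 1011 → (5.000,5.150)–(4.564,6.000)
cell (4,6): code 0011 → (4.564,6.000)–(4.305,7.000)
cell (4,7): code 0001 → (4.305,7.000)–(4.000,7.469)
cell (5,0): code 0100 → (5.852,1.000)–(6.000,0.945)
cell (5,1): code 1110 → (5.000,1.368)–(5.852,1.000)
cell (5,4): code 1011 → (6.000,4.922)–(5.436,5.000)
cell (5,5): code 0001 → (5.436,5.000)–(5.000,5.150)
cell (6,0): code 0010 → (6.000,0.945)–(6.283,1.000)
cell (6,1): code 0111 → (6.283,1.000)–(7.000,1.148)
cell (6,4): code 1001 → (7.000,4.575)–(6.000,4.922)
cell (7,1): code 0010 → (7.000,1.148)–(7.855,2.000)
cell (7,2): code 0111 → (7.855,2.000)–(8.000,2.681)
cell (7,3): code 1011 → (8.000,3.172)–(7.645,4.000)
cell (7,4): code 0001 → (7.645,4.000)–(7.000,4.575)
cell (8,2): code 0010 → (8.000,2.681)–(8.063,3.000)
cell (8,3): code 0001 → (8.063,3.000)–(8.000,3.172)
total: 32 segments, chained into 1 closed loop(s), length Σ = 22.816285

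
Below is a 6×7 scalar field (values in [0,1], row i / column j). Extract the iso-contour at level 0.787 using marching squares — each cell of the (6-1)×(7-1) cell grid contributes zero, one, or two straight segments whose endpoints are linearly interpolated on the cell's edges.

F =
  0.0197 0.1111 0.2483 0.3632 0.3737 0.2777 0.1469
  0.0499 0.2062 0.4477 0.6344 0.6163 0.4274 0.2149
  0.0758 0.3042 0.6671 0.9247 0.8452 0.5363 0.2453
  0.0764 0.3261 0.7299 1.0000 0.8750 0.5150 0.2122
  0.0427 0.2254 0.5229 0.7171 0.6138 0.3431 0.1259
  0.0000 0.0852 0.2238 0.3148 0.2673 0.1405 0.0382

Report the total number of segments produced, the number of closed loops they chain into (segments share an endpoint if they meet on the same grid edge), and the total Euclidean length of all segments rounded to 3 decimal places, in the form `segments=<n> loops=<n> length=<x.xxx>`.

cell (1,2): code 0100 → (1.526,3.000)–(2.000,2.465)
cell (1,3): code 1100 → (1.746,4.000)–(1.526,3.000)
cell (1,4): code 1000 → (2.000,4.188)–(1.746,4.000)
cell (2,2): code 0110 → (2.000,2.465)–(3.000,2.211)
cell (2,4): code 1001 → (3.000,4.244)–(2.000,4.188)
cell (3,2): code 0010 → (3.000,2.211)–(3.753,3.000)
cell (3,3): code 0011 → (3.753,3.000)–(3.337,4.000)
cell (3,4): code 0001 → (3.337,4.000)–(3.000,4.244)
total: 8 segments, chained into 1 closed loop(s), length Σ = 6.678015

segments=8 loops=1 length=6.678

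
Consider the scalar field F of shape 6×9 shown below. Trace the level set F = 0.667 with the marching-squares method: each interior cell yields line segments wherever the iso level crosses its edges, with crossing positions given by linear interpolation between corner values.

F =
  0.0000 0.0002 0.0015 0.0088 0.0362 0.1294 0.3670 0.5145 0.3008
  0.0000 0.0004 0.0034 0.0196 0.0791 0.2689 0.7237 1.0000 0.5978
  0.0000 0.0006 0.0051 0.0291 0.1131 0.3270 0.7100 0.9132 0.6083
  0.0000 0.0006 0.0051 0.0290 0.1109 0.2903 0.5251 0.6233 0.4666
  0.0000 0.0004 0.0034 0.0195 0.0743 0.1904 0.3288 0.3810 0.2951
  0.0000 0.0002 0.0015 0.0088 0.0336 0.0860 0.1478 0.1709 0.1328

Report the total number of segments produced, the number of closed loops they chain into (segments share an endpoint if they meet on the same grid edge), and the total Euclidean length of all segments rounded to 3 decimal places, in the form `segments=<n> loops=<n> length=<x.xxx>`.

cell (0,5): code 0100 → (0.841,6.000)–(1.000,5.875)
cell (0,6): code 1100 → (0.314,7.000)–(0.841,6.000)
cell (0,7): code 1000 → (1.000,7.828)–(0.314,7.000)
cell (1,5): code 0110 → (1.000,5.875)–(2.000,5.888)
cell (1,7): code 1001 → (2.000,7.807)–(1.000,7.828)
cell (2,5): code 0010 → (2.000,5.888)–(2.233,6.000)
cell (2,6): code 0011 → (2.233,6.000)–(2.849,7.000)
cell (2,7): code 0001 → (2.849,7.000)–(2.000,7.807)
total: 8 segments, chained into 1 closed loop(s), length Σ = 7.012756

segments=8 loops=1 length=7.013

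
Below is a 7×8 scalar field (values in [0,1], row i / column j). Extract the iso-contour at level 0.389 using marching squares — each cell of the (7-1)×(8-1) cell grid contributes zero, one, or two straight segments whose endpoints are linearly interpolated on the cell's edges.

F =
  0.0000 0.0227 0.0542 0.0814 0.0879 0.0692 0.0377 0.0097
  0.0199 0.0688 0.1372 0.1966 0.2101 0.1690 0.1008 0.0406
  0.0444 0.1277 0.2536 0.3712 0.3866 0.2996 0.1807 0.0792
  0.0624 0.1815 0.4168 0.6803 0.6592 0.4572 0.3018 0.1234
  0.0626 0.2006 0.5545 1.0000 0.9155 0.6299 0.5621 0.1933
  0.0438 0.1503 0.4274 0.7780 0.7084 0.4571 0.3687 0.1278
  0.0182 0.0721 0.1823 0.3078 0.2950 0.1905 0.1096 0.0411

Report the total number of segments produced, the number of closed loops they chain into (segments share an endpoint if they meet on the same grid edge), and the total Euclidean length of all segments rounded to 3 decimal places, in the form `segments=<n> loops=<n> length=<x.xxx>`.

segments=16 loops=1 length=13.428

cell (2,1): code 0100 → (2.830,2.000)–(3.000,1.882)
cell (2,2): code 1100 → (2.058,3.000)–(2.830,2.000)
cell (2,3): code 1100 → (2.009,4.000)–(2.058,3.000)
cell (2,4): code 1100 → (2.567,5.000)–(2.009,4.000)
cell (2,5): code 1000 → (3.000,5.439)–(2.567,5.000)
cell (3,1): code 0110 → (3.000,1.882)–(4.000,1.532)
cell (3,5): code 1101 → (3.335,6.000)–(3.000,5.439)
cell (3,6): code 1000 → (4.000,6.469)–(3.335,6.000)
cell (4,1): code 0110 → (4.000,1.532)–(5.000,1.861)
cell (4,5): code 1011 → (5.000,5.770)–(4.895,6.000)
cell (4,6): code 0001 → (4.895,6.000)–(4.000,6.469)
cell (5,1): code 0010 → (5.000,1.861)–(5.157,2.000)
cell (5,2): code 0011 → (5.157,2.000)–(5.827,3.000)
cell (5,3): code 0011 → (5.827,3.000)–(5.773,4.000)
cell (5,4): code 0011 → (5.773,4.000)–(5.255,5.000)
cell (5,5): code 0001 → (5.255,5.000)–(5.000,5.770)
total: 16 segments, chained into 1 closed loop(s), length Σ = 13.428385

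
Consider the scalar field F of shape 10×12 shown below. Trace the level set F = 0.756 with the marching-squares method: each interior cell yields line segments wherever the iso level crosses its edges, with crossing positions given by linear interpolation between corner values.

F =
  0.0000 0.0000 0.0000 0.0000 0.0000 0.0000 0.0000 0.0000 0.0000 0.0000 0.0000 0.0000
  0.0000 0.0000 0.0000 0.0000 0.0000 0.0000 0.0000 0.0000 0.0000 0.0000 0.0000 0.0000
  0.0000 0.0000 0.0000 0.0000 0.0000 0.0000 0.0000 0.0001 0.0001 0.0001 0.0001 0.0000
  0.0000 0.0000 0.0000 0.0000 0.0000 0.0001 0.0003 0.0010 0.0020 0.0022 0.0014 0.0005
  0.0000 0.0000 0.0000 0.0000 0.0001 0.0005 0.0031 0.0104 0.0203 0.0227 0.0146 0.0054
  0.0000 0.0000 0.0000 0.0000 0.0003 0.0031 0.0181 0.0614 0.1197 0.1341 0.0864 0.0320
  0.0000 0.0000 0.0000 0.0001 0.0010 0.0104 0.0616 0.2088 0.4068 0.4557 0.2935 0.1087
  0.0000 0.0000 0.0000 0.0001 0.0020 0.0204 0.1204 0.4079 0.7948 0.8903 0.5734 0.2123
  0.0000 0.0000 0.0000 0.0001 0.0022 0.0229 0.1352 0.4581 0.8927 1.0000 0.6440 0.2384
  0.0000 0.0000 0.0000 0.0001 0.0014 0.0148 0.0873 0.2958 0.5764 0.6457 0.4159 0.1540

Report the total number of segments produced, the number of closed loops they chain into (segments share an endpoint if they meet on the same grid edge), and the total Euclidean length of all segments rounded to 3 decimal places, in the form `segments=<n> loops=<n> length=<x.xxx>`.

cell (6,7): code 0100 → (6.900,8.000)–(7.000,7.900)
cell (6,8): code 1100 → (6.691,9.000)–(6.900,8.000)
cell (6,9): code 1000 → (7.000,9.424)–(6.691,9.000)
cell (7,7): code 0110 → (7.000,7.900)–(8.000,7.685)
cell (7,9): code 1001 → (8.000,9.685)–(7.000,9.424)
cell (8,7): code 0010 → (8.000,7.685)–(8.432,8.000)
cell (8,8): code 0011 → (8.432,8.000)–(8.689,9.000)
cell (8,9): code 0001 → (8.689,9.000)–(8.000,9.685)
total: 8 segments, chained into 1 closed loop(s), length Σ = 6.282594

segments=8 loops=1 length=6.283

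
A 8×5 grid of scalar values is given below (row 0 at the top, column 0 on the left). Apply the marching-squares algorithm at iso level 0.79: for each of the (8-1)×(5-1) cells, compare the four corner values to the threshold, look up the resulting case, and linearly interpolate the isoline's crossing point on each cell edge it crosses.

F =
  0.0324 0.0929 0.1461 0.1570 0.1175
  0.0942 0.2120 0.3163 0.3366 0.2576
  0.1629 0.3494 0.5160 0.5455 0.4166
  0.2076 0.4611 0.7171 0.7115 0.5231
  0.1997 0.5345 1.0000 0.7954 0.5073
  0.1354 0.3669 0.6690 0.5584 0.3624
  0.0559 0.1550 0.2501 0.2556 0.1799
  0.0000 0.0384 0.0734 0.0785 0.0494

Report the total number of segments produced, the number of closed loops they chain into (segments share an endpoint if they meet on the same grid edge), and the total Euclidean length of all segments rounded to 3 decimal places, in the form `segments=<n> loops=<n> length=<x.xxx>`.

segments=6 loops=1 length=4.124

cell (3,1): code 0100 → (3.258,2.000)–(4.000,1.549)
cell (3,2): code 1100 → (3.936,3.000)–(3.258,2.000)
cell (3,3): code 1000 → (4.000,3.019)–(3.936,3.000)
cell (4,1): code 0010 → (4.000,1.549)–(4.634,2.000)
cell (4,2): code 0011 → (4.634,2.000)–(4.023,3.000)
cell (4,3): code 0001 → (4.023,3.000)–(4.000,3.019)
total: 6 segments, chained into 1 closed loop(s), length Σ = 4.124040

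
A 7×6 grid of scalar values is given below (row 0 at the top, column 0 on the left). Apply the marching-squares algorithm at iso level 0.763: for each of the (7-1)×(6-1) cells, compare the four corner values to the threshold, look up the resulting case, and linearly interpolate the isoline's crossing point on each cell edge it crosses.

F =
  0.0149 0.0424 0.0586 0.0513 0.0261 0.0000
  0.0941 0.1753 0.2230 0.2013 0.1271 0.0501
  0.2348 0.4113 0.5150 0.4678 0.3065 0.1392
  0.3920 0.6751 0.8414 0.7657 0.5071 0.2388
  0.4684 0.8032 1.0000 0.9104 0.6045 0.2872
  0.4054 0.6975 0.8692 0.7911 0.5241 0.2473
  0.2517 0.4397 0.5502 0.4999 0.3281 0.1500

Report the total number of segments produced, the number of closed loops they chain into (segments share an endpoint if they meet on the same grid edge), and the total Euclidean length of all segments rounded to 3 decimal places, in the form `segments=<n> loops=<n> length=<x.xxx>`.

cell (2,1): code 0100 → (2.760,2.000)–(3.000,1.529)
cell (2,2): code 1100 → (2.991,3.000)–(2.760,2.000)
cell (2,3): code 1000 → (3.000,3.010)–(2.991,3.000)
cell (3,0): code 0100 → (3.686,1.000)–(4.000,0.880)
cell (3,1): code 1110 → (3.000,1.529)–(3.686,1.000)
cell (3,3): code 1001 → (4.000,3.482)–(3.000,3.010)
cell (4,0): code 0010 → (4.000,0.880)–(4.380,1.000)
cell (4,1): code 0111 → (4.380,1.000)–(5.000,1.381)
cell (4,3): code 1001 → (5.000,3.105)–(4.000,3.482)
cell (5,1): code 0010 → (5.000,1.381)–(5.333,2.000)
cell (5,2): code 0011 → (5.333,2.000)–(5.096,3.000)
cell (5,3): code 0001 → (5.096,3.000)–(5.000,3.105)
total: 12 segments, chained into 1 closed loop(s), length Σ = 7.944853

segments=12 loops=1 length=7.945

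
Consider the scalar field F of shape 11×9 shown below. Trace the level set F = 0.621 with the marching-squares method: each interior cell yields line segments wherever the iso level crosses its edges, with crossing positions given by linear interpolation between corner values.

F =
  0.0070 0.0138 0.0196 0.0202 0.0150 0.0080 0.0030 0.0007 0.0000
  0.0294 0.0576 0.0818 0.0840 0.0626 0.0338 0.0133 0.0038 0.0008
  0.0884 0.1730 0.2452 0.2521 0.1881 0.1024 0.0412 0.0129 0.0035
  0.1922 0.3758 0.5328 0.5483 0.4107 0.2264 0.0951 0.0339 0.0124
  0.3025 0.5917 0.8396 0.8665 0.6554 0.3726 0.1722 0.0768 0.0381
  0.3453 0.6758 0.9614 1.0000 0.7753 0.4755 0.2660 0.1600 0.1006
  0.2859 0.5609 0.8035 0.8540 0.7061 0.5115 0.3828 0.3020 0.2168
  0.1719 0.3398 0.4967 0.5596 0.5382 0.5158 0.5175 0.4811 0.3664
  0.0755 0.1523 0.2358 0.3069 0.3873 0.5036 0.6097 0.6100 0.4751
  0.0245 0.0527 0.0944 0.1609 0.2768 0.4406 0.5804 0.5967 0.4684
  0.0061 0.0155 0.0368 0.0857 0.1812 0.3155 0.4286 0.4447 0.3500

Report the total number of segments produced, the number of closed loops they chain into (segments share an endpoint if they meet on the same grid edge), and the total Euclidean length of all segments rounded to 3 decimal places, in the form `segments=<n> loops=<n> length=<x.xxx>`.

cell (3,1): code 0100 → (3.287,2.000)–(4.000,1.118)
cell (3,2): code 1100 → (3.228,3.000)–(3.287,2.000)
cell (3,3): code 1100 → (3.859,4.000)–(3.228,3.000)
cell (3,4): code 1000 → (4.000,4.122)–(3.859,4.000)
cell (4,0): code 0100 → (4.348,1.000)–(5.000,0.834)
cell (4,1): code 1110 → (4.000,1.118)–(4.348,1.000)
cell (4,4): code 1001 → (5.000,4.515)–(4.000,4.122)
cell (5,0): code 0010 → (5.000,0.834)–(5.477,1.000)
cell (5,1): code 0111 → (5.477,1.000)–(6.000,1.248)
cell (5,4): code 1001 → (6.000,4.437)–(5.000,4.515)
cell (6,1): code 0010 → (6.000,1.248)–(6.595,2.000)
cell (6,2): code 0011 → (6.595,2.000)–(6.791,3.000)
cell (6,3): code 0011 → (6.791,3.000)–(6.507,4.000)
cell (6,4): code 0001 → (6.507,4.000)–(6.000,4.437)
total: 14 segments, chained into 1 closed loop(s), length Σ = 11.392482

segments=14 loops=1 length=11.392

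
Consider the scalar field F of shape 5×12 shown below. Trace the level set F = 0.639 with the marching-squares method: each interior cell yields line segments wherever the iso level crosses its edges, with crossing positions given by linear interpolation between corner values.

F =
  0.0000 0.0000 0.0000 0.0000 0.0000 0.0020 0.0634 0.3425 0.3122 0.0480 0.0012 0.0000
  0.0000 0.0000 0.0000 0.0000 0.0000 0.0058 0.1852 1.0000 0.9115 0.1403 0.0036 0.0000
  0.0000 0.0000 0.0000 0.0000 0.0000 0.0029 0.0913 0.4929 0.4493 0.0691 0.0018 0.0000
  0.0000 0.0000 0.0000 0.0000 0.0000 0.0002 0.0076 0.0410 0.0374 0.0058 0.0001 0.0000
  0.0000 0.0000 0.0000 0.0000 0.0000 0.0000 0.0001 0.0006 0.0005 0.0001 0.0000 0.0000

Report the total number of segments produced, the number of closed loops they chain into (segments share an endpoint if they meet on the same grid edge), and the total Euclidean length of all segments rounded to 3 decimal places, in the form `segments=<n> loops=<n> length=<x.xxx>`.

cell (0,6): code 0100 → (0.451,7.000)–(1.000,6.557)
cell (0,7): code 1100 → (0.545,8.000)–(0.451,7.000)
cell (0,8): code 1000 → (1.000,8.353)–(0.545,8.000)
cell (1,6): code 0010 → (1.000,6.557)–(1.712,7.000)
cell (1,7): code 0011 → (1.712,7.000)–(1.590,8.000)
cell (1,8): code 0001 → (1.590,8.000)–(1.000,8.353)
total: 6 segments, chained into 1 closed loop(s), length Σ = 4.819109

segments=6 loops=1 length=4.819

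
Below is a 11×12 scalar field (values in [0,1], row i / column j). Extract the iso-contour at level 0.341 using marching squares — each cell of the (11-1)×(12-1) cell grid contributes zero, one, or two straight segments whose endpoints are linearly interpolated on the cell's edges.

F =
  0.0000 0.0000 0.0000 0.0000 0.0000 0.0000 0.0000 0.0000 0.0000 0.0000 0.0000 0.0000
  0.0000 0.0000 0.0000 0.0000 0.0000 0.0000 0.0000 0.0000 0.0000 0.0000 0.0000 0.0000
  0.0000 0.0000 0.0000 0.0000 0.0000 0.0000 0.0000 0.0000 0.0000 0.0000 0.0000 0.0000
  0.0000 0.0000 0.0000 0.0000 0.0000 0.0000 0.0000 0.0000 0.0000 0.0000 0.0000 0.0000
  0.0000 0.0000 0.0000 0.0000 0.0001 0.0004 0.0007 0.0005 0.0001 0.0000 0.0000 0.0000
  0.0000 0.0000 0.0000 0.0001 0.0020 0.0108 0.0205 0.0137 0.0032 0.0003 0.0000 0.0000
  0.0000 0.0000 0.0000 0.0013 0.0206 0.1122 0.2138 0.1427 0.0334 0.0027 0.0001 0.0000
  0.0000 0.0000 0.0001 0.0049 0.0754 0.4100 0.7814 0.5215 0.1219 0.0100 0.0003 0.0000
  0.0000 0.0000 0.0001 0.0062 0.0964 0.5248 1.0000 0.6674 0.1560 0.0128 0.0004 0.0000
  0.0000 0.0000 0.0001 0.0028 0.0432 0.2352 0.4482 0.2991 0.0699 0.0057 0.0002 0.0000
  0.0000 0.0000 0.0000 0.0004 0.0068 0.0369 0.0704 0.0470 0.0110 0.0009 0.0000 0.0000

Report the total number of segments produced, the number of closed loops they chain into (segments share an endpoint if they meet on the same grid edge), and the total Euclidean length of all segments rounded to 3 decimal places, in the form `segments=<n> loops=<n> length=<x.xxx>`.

cell (6,4): code 0100 → (6.768,5.000)–(7.000,4.794)
cell (6,5): code 1100 → (6.224,6.000)–(6.768,5.000)
cell (6,6): code 1100 → (6.523,7.000)–(6.224,6.000)
cell (6,7): code 1000 → (7.000,7.452)–(6.523,7.000)
cell (7,4): code 0110 → (7.000,4.794)–(8.000,4.571)
cell (7,7): code 1001 → (8.000,7.638)–(7.000,7.452)
cell (8,4): code 0010 → (8.000,4.571)–(8.635,5.000)
cell (8,5): code 0111 → (8.635,5.000)–(9.000,5.497)
cell (8,6): code 1011 → (9.000,6.719)–(8.886,7.000)
cell (8,7): code 0001 → (8.886,7.000)–(8.000,7.638)
cell (9,5): code 0010 → (9.000,5.497)–(9.284,6.000)
cell (9,6): code 0001 → (9.284,6.000)–(9.000,6.719)
total: 12 segments, chained into 1 closed loop(s), length Σ = 9.319572

segments=12 loops=1 length=9.320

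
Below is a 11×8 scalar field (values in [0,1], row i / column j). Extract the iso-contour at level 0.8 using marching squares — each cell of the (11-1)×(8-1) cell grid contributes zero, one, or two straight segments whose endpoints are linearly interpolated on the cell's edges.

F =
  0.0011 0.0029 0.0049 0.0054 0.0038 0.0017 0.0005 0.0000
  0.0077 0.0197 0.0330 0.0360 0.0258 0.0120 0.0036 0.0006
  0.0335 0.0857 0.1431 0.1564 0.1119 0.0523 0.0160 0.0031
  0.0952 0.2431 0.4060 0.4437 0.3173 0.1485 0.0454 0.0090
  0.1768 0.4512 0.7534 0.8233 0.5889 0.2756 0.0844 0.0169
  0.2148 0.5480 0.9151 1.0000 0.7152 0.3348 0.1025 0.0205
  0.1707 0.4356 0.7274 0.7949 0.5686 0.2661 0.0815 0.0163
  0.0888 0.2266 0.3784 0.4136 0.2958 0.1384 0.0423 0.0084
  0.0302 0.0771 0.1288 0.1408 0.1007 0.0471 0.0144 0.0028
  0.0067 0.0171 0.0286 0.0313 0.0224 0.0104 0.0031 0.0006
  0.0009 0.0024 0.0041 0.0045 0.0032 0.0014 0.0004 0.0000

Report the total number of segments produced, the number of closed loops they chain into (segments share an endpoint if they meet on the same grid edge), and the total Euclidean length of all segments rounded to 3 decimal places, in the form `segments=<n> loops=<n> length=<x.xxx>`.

cell (3,2): code 0100 → (3.939,3.000)–(4.000,2.667)
cell (3,3): code 1000 → (4.000,3.099)–(3.939,3.000)
cell (4,1): code 0100 → (4.288,2.000)–(5.000,1.686)
cell (4,2): code 1110 → (4.000,2.667)–(4.288,2.000)
cell (4,3): code 1001 → (5.000,3.702)–(4.000,3.099)
cell (5,1): code 0010 → (5.000,1.686)–(5.613,2.000)
cell (5,2): code 0011 → (5.613,2.000)–(5.975,3.000)
cell (5,3): code 0001 → (5.975,3.000)–(5.000,3.702)
total: 8 segments, chained into 1 closed loop(s), length Σ = 6.081397

segments=8 loops=1 length=6.081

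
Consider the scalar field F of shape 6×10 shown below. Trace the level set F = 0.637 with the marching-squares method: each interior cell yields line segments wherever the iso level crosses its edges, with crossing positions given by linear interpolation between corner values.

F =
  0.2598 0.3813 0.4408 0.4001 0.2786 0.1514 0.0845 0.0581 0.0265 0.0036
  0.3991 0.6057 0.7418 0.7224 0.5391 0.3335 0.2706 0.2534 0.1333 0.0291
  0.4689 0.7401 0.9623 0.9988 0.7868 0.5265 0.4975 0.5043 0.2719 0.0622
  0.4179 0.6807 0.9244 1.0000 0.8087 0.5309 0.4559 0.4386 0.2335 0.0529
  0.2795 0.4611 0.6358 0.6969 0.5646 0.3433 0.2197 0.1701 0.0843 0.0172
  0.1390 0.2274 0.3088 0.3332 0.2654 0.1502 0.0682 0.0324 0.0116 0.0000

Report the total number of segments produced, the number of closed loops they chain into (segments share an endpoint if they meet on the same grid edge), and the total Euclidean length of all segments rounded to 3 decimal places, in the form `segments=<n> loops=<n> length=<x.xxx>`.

cell (0,1): code 0100 → (0.652,2.000)–(1.000,1.230)
cell (0,2): code 1100 → (0.735,3.000)–(0.652,2.000)
cell (0,3): code 1000 → (1.000,3.466)–(0.735,3.000)
cell (1,0): code 0100 → (1.233,1.000)–(2.000,0.620)
cell (1,1): code 1110 → (1.000,1.230)–(1.233,1.000)
cell (1,3): code 1101 → (1.395,4.000)–(1.000,3.466)
cell (1,4): code 1000 → (2.000,4.575)–(1.395,4.000)
cell (2,0): code 0110 → (2.000,0.620)–(3.000,0.834)
cell (2,4): code 1001 → (3.000,4.618)–(2.000,4.575)
cell (3,0): code 0010 → (3.000,0.834)–(3.199,1.000)
cell (3,1): code 0011 → (3.199,1.000)–(3.996,2.000)
cell (3,2): code 0111 → (3.996,2.000)–(4.000,2.020)
cell (3,3): code 1011 → (4.000,3.453)–(3.703,4.000)
cell (3,4): code 0001 → (3.703,4.000)–(3.000,4.618)
cell (4,2): code 0010 → (4.000,2.020)–(4.165,3.000)
cell (4,3): code 0001 → (4.165,3.000)–(4.000,3.453)
total: 16 segments, chained into 1 closed loop(s), length Σ = 11.683497

segments=16 loops=1 length=11.683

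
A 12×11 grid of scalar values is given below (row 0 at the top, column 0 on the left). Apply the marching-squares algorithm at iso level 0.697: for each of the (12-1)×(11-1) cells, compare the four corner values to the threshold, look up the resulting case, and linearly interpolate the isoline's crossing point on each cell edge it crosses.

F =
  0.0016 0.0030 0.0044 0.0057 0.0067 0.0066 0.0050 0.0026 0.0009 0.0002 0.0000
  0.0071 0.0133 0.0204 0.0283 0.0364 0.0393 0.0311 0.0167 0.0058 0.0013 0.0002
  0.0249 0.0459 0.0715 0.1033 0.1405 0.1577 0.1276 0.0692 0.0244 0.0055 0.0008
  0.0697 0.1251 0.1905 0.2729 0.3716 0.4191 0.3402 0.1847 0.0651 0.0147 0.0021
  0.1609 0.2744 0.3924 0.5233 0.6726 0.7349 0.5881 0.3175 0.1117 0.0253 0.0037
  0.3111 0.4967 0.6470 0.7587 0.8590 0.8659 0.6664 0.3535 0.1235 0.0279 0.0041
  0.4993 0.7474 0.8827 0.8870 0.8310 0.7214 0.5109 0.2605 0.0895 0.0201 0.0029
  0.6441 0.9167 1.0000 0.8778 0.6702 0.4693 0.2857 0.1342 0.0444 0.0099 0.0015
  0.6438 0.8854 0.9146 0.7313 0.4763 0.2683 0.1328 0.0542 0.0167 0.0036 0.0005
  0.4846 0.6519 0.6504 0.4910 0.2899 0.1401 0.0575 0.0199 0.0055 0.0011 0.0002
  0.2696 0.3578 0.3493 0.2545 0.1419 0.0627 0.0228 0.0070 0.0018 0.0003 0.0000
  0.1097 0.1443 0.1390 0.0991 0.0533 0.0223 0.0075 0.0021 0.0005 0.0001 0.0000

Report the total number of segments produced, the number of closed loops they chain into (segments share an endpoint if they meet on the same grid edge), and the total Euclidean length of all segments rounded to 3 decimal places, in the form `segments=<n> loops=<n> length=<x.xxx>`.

segments=20 loops=1 length=15.980

cell (3,4): code 0100 → (3.880,5.000)–(4.000,4.392)
cell (3,5): code 1000 → (4.000,5.258)–(3.880,5.000)
cell (4,2): code 0100 → (4.738,3.000)–(5.000,2.448)
cell (4,3): code 1100 → (4.131,4.000)–(4.738,3.000)
cell (4,4): code 1110 → (4.000,4.392)–(4.131,4.000)
cell (4,5): code 1001 → (5.000,5.847)–(4.000,5.258)
cell (5,0): code 0100 → (5.799,1.000)–(6.000,0.797)
cell (5,1): code 1100 → (5.212,2.000)–(5.799,1.000)
cell (5,2): code 1110 → (5.000,2.448)–(5.212,2.000)
cell (5,5): code 1001 → (6.000,5.116)–(5.000,5.847)
cell (6,0): code 0110 → (6.000,0.797)–(7.000,0.194)
cell (6,3): code 1011 → (7.000,3.871)–(6.833,4.000)
cell (6,4): code 0011 → (6.833,4.000)–(6.097,5.000)
cell (6,5): code 0001 → (6.097,5.000)–(6.000,5.116)
cell (7,0): code 0110 → (7.000,0.194)–(8.000,0.220)
cell (7,3): code 1001 → (8.000,3.135)–(7.000,3.871)
cell (8,0): code 0010 → (8.000,0.220)–(8.807,1.000)
cell (8,1): code 0011 → (8.807,1.000)–(8.824,2.000)
cell (8,2): code 0011 → (8.824,2.000)–(8.143,3.000)
cell (8,3): code 0001 → (8.143,3.000)–(8.000,3.135)
total: 20 segments, chained into 1 closed loop(s), length Σ = 15.980178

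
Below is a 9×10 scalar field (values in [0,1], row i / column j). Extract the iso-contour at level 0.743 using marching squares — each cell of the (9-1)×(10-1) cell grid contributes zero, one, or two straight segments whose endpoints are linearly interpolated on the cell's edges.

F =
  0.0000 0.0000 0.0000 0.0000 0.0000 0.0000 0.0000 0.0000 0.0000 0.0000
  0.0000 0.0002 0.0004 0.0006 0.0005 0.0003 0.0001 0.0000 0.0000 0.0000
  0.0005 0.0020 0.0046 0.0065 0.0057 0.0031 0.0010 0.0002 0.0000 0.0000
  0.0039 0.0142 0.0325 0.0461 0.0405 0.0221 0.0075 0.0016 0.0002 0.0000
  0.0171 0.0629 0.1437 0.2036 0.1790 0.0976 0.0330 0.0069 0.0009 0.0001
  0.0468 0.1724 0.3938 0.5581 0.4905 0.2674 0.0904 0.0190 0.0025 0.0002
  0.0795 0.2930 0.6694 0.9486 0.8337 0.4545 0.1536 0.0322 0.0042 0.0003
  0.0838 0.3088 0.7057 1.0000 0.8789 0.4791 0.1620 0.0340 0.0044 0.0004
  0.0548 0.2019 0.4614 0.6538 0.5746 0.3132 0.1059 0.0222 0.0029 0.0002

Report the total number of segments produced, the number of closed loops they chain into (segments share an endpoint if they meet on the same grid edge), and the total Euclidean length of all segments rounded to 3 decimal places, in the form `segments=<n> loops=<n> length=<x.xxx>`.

cell (5,2): code 0100 → (5.473,3.000)–(6.000,2.264)
cell (5,3): code 1100 → (5.736,4.000)–(5.473,3.000)
cell (5,4): code 1000 → (6.000,4.239)–(5.736,4.000)
cell (6,2): code 0110 → (6.000,2.264)–(7.000,2.127)
cell (6,4): code 1001 → (7.000,4.340)–(6.000,4.239)
cell (7,2): code 0010 → (7.000,2.127)–(7.742,3.000)
cell (7,3): code 0011 → (7.742,3.000)–(7.447,4.000)
cell (7,4): code 0001 → (7.447,4.000)–(7.000,4.340)
total: 8 segments, chained into 1 closed loop(s), length Σ = 7.060099

segments=8 loops=1 length=7.060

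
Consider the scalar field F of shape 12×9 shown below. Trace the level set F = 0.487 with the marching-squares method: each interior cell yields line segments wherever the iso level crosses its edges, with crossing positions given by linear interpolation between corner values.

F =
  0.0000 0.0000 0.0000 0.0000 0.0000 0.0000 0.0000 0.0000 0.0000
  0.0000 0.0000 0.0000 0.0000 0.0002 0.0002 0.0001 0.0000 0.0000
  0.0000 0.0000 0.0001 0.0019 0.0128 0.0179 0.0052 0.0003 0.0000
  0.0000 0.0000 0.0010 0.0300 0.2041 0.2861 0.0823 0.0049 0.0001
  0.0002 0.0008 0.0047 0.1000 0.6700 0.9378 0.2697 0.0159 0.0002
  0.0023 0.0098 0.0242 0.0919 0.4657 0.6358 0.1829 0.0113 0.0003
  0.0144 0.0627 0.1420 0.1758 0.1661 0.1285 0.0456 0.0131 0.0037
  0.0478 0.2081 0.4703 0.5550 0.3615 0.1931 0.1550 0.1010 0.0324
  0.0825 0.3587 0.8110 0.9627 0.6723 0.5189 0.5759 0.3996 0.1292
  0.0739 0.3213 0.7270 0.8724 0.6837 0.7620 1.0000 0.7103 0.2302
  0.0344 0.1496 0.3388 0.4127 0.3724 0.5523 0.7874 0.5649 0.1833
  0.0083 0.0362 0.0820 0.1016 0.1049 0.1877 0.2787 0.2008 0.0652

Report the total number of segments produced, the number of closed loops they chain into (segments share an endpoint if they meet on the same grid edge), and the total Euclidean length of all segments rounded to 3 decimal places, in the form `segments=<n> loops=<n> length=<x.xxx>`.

cell (3,3): code 0100 → (3.607,4.000)–(4.000,3.679)
cell (3,4): code 1100 → (3.308,5.000)–(3.607,4.000)
cell (3,5): code 1000 → (4.000,5.675)–(3.308,5.000)
cell (4,3): code 0010 → (4.000,3.679)–(4.896,4.000)
cell (4,4): code 0111 → (4.896,4.000)–(5.000,4.125)
cell (4,5): code 1001 → (5.000,5.329)–(4.000,5.675)
cell (5,4): code 0010 → (5.000,4.125)–(5.293,5.000)
cell (5,5): code 0001 → (5.293,5.000)–(5.000,5.329)
cell (6,2): code 0100 → (6.821,3.000)–(7.000,2.197)
cell (6,3): code 1000 → (7.000,3.351)–(6.821,3.000)
cell (7,1): code 0100 → (7.049,2.000)–(8.000,1.284)
cell (7,2): code 1110 → (7.000,2.197)–(7.049,2.000)
cell (7,3): code 1101 → (7.404,4.000)–(7.000,3.351)
cell (7,4): code 1100 → (7.902,5.000)–(7.404,4.000)
cell (7,5): code 1100 → (7.789,6.000)–(7.902,5.000)
cell (7,6): code 1000 → (8.000,6.504)–(7.789,6.000)
cell (8,1): code 0110 → (8.000,1.284)–(9.000,1.408)
cell (8,6): code 1101 → (8.281,7.000)–(8.000,6.504)
cell (8,7): code 1000 → (9.000,7.465)–(8.281,7.000)
cell (9,1): code 0010 → (9.000,1.408)–(9.618,2.000)
cell (9,2): code 0011 → (9.618,2.000)–(9.838,3.000)
cell (9,3): code 0011 → (9.838,3.000)–(9.632,4.000)
cell (9,4): code 0111 → (9.632,4.000)–(10.000,4.637)
cell (9,7): code 1001 → (10.000,7.204)–(9.000,7.465)
cell (10,4): code 0010 → (10.000,4.637)–(10.179,5.000)
cell (10,5): code 0011 → (10.179,5.000)–(10.591,6.000)
cell (10,6): code 0011 → (10.591,6.000)–(10.214,7.000)
cell (10,7): code 0001 → (10.214,7.000)–(10.000,7.204)
total: 28 segments, chained into 2 closed loop(s), length Σ = 22.052556

segments=28 loops=2 length=22.053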